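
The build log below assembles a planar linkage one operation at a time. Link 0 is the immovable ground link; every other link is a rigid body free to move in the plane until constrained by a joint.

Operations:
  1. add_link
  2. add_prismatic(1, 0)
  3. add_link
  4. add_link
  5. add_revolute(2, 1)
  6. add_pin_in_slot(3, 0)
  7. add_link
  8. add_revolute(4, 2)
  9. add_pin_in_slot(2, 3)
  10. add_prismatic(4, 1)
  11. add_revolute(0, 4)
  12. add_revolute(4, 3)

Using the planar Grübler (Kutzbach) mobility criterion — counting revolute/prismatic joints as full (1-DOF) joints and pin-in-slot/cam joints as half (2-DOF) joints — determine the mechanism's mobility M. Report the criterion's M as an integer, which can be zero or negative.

ground; <1,0,0>
#1 <2,0,0>
P:1↔0 J1 <2,1,0>
#2 <3,1,0>
#3 <4,1,0>
R:2↔1 J1 <4,2,0>
PS:3↔0 J2 <4,2,1>
#4 <5,2,1>
R:4↔2 J1 <5,3,1>
PS:2↔3 J2 <5,3,2>
P:4↔1 J1 <5,4,2>
R:0↔4 J1 <5,5,2>
R:4↔3 J1 <5,6,2>
3×4 − 2×6 − 1×2 = -2

M = -2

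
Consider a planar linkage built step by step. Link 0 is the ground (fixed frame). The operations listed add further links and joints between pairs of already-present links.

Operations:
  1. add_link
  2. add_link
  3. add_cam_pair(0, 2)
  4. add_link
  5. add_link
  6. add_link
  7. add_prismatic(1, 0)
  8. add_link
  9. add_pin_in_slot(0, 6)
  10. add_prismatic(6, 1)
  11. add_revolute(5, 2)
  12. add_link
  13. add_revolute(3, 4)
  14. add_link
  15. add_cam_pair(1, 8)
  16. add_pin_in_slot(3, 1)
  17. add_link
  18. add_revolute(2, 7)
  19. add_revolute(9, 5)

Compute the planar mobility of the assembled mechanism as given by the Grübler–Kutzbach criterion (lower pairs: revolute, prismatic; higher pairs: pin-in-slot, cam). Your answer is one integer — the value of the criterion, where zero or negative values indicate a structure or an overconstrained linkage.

L=1 J1=0 J2=0
add link → L=2 J1=0 J2=0
add link → L=3 J1=0 J2=0
C@0,2 dof=2 J2 → L=3 J1=0 J2=1
add link → L=4 J1=0 J2=1
add link → L=5 J1=0 J2=1
add link → L=6 J1=0 J2=1
P@1,0 dof=1 J1 → L=6 J1=1 J2=1
add link → L=7 J1=1 J2=1
PS@0,6 dof=2 J2 → L=7 J1=1 J2=2
P@6,1 dof=1 J1 → L=7 J1=2 J2=2
R@5,2 dof=1 J1 → L=7 J1=3 J2=2
add link → L=8 J1=3 J2=2
R@3,4 dof=1 J1 → L=8 J1=4 J2=2
add link → L=9 J1=4 J2=2
C@1,8 dof=2 J2 → L=9 J1=4 J2=3
PS@3,1 dof=2 J2 → L=9 J1=4 J2=4
add link → L=10 J1=4 J2=4
R@2,7 dof=1 J1 → L=10 J1=5 J2=4
R@9,5 dof=1 J1 → L=10 J1=6 J2=4
M=3(L−1)−2J1−J2=3·9−2·6−4=11

M = 11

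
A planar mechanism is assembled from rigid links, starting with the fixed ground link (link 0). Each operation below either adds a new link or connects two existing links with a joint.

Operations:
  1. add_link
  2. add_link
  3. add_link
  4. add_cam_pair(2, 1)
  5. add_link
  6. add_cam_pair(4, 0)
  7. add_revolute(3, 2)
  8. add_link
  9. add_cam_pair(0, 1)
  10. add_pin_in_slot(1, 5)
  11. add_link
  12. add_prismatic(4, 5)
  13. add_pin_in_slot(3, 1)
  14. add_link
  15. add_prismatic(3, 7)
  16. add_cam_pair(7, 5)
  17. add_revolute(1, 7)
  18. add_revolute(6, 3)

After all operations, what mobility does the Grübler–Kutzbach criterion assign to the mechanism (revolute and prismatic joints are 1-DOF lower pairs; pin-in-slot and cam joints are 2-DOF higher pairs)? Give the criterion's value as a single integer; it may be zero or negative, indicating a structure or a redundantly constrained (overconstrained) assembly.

M = 5

L=1 J1=0 J2=0
add link → L=2 J1=0 J2=0
add link → L=3 J1=0 J2=0
add link → L=4 J1=0 J2=0
C@2,1 dof=2 J2 → L=4 J1=0 J2=1
add link → L=5 J1=0 J2=1
C@4,0 dof=2 J2 → L=5 J1=0 J2=2
R@3,2 dof=1 J1 → L=5 J1=1 J2=2
add link → L=6 J1=1 J2=2
C@0,1 dof=2 J2 → L=6 J1=1 J2=3
PS@1,5 dof=2 J2 → L=6 J1=1 J2=4
add link → L=7 J1=1 J2=4
P@4,5 dof=1 J1 → L=7 J1=2 J2=4
PS@3,1 dof=2 J2 → L=7 J1=2 J2=5
add link → L=8 J1=2 J2=5
P@3,7 dof=1 J1 → L=8 J1=3 J2=5
C@7,5 dof=2 J2 → L=8 J1=3 J2=6
R@1,7 dof=1 J1 → L=8 J1=4 J2=6
R@6,3 dof=1 J1 → L=8 J1=5 J2=6
M=3(L−1)−2J1−J2=3·7−2·5−6=5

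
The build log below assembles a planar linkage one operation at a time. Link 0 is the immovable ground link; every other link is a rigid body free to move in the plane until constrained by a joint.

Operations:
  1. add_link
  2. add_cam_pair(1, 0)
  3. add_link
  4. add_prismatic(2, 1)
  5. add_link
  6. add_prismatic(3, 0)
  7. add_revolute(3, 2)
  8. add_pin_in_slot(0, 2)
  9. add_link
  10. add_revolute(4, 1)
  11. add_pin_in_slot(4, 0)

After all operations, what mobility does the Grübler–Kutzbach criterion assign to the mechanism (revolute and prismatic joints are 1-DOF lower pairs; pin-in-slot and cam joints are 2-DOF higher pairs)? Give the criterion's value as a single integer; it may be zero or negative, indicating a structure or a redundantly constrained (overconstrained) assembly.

M = 1

[1;0;0] (link 0 is ground)
L+ [2;0;0]
C(1,0)∈J2 [2;0;1]
L+ [3;0;1]
P(2,1)∈J1 [3;1;1]
L+ [4;1;1]
P(3,0)∈J1 [4;2;1]
R(3,2)∈J1 [4;3;1]
PS(0,2)∈J2 [4;3;2]
L+ [5;3;2]
R(4,1)∈J1 [5;4;2]
PS(4,0)∈J2 [5;4;3]
mobility = 12 − 8 − 3 = 1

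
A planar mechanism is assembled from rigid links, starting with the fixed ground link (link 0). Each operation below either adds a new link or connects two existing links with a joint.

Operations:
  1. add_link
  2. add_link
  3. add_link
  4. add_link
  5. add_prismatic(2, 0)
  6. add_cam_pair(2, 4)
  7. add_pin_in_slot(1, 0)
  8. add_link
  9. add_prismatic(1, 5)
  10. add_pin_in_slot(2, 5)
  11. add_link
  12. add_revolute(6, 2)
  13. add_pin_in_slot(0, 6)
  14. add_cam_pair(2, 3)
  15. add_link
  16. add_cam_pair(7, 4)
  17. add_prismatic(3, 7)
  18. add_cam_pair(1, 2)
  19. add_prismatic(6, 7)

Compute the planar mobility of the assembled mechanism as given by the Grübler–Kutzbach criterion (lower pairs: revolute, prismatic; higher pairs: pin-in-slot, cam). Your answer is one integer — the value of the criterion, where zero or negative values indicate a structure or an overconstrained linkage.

M = 4

ground; <1,0,0>
#1 <2,0,0>
#2 <3,0,0>
#3 <4,0,0>
#4 <5,0,0>
P:2↔0 J1 <5,1,0>
C:2↔4 J2 <5,1,1>
PS:1↔0 J2 <5,1,2>
#5 <6,1,2>
P:1↔5 J1 <6,2,2>
PS:2↔5 J2 <6,2,3>
#6 <7,2,3>
R:6↔2 J1 <7,3,3>
PS:0↔6 J2 <7,3,4>
C:2↔3 J2 <7,3,5>
#7 <8,3,5>
C:7↔4 J2 <8,3,6>
P:3↔7 J1 <8,4,6>
C:1↔2 J2 <8,4,7>
P:6↔7 J1 <8,5,7>
3×7 − 2×5 − 1×7 = 4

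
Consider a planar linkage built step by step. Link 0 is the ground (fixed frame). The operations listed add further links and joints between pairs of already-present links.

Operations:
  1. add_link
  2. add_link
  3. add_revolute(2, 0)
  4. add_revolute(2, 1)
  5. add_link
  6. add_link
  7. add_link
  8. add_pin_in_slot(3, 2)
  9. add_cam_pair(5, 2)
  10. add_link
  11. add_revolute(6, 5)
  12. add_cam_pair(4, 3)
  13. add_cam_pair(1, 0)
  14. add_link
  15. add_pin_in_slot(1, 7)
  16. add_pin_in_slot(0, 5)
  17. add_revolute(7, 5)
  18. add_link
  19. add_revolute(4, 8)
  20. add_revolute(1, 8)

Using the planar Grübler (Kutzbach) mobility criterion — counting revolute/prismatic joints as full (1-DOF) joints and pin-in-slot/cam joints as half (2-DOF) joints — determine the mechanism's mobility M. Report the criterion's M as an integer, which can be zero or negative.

(L,J1,J2)=(1,0,0); link0 fixed
link1: (2,0,0)
link2: (3,0,0)
R 2-0 [J1]: (3,1,0)
R 2-1 [J1]: (3,2,0)
link3: (4,2,0)
link4: (5,2,0)
link5: (6,2,0)
PS 3-2 [J2]: (6,2,1)
C 5-2 [J2]: (6,2,2)
link6: (7,2,2)
R 6-5 [J1]: (7,3,2)
C 4-3 [J2]: (7,3,3)
C 1-0 [J2]: (7,3,4)
link7: (8,3,4)
PS 1-7 [J2]: (8,3,5)
PS 0-5 [J2]: (8,3,6)
R 7-5 [J1]: (8,4,6)
link8: (9,4,6)
R 4-8 [J1]: (9,5,6)
R 1-8 [J1]: (9,6,6)
Grübler: 3·8 − 2·6 − 6 = 6

M = 6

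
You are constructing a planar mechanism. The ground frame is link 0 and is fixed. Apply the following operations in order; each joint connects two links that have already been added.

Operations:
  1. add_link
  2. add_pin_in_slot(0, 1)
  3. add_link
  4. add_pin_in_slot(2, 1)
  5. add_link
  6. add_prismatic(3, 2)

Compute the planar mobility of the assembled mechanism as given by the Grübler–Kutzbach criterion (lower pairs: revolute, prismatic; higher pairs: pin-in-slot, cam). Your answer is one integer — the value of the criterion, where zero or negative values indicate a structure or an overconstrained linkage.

L=1 J1=0 J2=0
add link → L=2 J1=0 J2=0
PS@0,1 dof=2 J2 → L=2 J1=0 J2=1
add link → L=3 J1=0 J2=1
PS@2,1 dof=2 J2 → L=3 J1=0 J2=2
add link → L=4 J1=0 J2=2
P@3,2 dof=1 J1 → L=4 J1=1 J2=2
M=3(L−1)−2J1−J2=3·3−2·1−2=5

M = 5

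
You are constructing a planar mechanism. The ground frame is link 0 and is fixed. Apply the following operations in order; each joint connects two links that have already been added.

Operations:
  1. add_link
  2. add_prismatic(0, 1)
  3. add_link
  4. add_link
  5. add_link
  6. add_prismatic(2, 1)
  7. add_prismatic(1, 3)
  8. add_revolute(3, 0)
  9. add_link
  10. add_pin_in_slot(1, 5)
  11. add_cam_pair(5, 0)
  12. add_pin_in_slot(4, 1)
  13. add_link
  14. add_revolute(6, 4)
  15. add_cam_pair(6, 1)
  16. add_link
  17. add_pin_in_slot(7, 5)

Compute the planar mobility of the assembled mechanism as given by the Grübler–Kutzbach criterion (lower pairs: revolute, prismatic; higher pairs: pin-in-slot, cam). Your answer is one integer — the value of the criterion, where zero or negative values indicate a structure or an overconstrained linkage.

M = 6

[1;0;0] (link 0 is ground)
L+ [2;0;0]
P(0,1)∈J1 [2;1;0]
L+ [3;1;0]
L+ [4;1;0]
L+ [5;1;0]
P(2,1)∈J1 [5;2;0]
P(1,3)∈J1 [5;3;0]
R(3,0)∈J1 [5;4;0]
L+ [6;4;0]
PS(1,5)∈J2 [6;4;1]
C(5,0)∈J2 [6;4;2]
PS(4,1)∈J2 [6;4;3]
L+ [7;4;3]
R(6,4)∈J1 [7;5;3]
C(6,1)∈J2 [7;5;4]
L+ [8;5;4]
PS(7,5)∈J2 [8;5;5]
mobility = 21 − 10 − 5 = 6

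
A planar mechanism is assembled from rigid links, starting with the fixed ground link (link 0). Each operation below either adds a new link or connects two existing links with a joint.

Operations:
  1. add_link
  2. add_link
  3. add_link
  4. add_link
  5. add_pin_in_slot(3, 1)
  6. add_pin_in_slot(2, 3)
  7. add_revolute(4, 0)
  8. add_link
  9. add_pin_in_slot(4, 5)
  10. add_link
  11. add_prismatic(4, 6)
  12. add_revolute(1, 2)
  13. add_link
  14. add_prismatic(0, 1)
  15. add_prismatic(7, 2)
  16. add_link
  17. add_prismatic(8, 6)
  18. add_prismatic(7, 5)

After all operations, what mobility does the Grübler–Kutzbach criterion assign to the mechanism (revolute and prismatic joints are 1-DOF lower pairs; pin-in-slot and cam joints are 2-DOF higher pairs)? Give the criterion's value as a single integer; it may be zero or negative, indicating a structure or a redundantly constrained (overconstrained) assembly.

L=1 J1=0 J2=0
add link → L=2 J1=0 J2=0
add link → L=3 J1=0 J2=0
add link → L=4 J1=0 J2=0
add link → L=5 J1=0 J2=0
PS@3,1 dof=2 J2 → L=5 J1=0 J2=1
PS@2,3 dof=2 J2 → L=5 J1=0 J2=2
R@4,0 dof=1 J1 → L=5 J1=1 J2=2
add link → L=6 J1=1 J2=2
PS@4,5 dof=2 J2 → L=6 J1=1 J2=3
add link → L=7 J1=1 J2=3
P@4,6 dof=1 J1 → L=7 J1=2 J2=3
R@1,2 dof=1 J1 → L=7 J1=3 J2=3
add link → L=8 J1=3 J2=3
P@0,1 dof=1 J1 → L=8 J1=4 J2=3
P@7,2 dof=1 J1 → L=8 J1=5 J2=3
add link → L=9 J1=5 J2=3
P@8,6 dof=1 J1 → L=9 J1=6 J2=3
P@7,5 dof=1 J1 → L=9 J1=7 J2=3
M=3(L−1)−2J1−J2=3·8−2·7−3=7

M = 7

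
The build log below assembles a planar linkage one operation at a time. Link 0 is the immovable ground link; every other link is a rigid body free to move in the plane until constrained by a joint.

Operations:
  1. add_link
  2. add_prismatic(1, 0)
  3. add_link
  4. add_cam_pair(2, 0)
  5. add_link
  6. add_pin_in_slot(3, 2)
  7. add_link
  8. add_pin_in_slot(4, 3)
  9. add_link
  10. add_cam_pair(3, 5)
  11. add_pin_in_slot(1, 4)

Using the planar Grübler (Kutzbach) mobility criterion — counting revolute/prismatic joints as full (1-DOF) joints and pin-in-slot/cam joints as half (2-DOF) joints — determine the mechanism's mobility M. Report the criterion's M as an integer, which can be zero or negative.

L=1 J1=0 J2=0
add link → L=2 J1=0 J2=0
P@1,0 dof=1 J1 → L=2 J1=1 J2=0
add link → L=3 J1=1 J2=0
C@2,0 dof=2 J2 → L=3 J1=1 J2=1
add link → L=4 J1=1 J2=1
PS@3,2 dof=2 J2 → L=4 J1=1 J2=2
add link → L=5 J1=1 J2=2
PS@4,3 dof=2 J2 → L=5 J1=1 J2=3
add link → L=6 J1=1 J2=3
C@3,5 dof=2 J2 → L=6 J1=1 J2=4
PS@1,4 dof=2 J2 → L=6 J1=1 J2=5
M=3(L−1)−2J1−J2=3·5−2·1−5=8

M = 8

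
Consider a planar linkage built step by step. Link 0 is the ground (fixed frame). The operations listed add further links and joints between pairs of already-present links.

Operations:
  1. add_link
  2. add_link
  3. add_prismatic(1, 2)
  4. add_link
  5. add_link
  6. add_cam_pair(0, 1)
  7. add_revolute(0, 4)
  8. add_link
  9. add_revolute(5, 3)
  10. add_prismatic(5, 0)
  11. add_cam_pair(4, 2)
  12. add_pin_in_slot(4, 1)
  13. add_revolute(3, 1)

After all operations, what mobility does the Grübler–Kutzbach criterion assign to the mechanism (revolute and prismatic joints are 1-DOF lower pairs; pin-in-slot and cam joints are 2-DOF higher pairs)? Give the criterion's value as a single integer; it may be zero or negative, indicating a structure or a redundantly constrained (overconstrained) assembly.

M = 2

link 0 = ground. State L|J1|J2 = 1|0|0
+link1  2|0|0
+link2  3|0|0
P(1,2) f=1→J1  3|1|0
+link3  4|1|0
+link4  5|1|0
C(0,1) f=2→J2  5|1|1
R(0,4) f=1→J1  5|2|1
+link5  6|2|1
R(5,3) f=1→J1  6|3|1
P(5,0) f=1→J1  6|4|1
C(4,2) f=2→J2  6|4|2
PS(4,1) f=2→J2  6|4|3
R(3,1) f=1→J1  6|5|3
M = 3(6−1)−2·5−3 = 15−10−3 = 2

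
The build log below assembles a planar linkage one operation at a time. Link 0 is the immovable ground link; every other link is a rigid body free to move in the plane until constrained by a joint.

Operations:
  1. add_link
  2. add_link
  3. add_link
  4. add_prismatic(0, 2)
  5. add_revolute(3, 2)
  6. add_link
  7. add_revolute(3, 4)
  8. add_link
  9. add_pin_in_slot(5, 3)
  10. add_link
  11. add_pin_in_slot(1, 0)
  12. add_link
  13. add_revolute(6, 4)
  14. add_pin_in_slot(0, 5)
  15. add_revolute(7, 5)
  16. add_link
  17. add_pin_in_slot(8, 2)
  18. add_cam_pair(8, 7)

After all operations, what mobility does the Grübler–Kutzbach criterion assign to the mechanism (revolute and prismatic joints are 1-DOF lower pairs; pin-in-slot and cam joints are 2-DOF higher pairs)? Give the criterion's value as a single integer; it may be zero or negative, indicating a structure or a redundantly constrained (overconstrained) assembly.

(L,J1,J2)=(1,0,0); link0 fixed
link1: (2,0,0)
link2: (3,0,0)
link3: (4,0,0)
P 0-2 [J1]: (4,1,0)
R 3-2 [J1]: (4,2,0)
link4: (5,2,0)
R 3-4 [J1]: (5,3,0)
link5: (6,3,0)
PS 5-3 [J2]: (6,3,1)
link6: (7,3,1)
PS 1-0 [J2]: (7,3,2)
link7: (8,3,2)
R 6-4 [J1]: (8,4,2)
PS 0-5 [J2]: (8,4,3)
R 7-5 [J1]: (8,5,3)
link8: (9,5,3)
PS 8-2 [J2]: (9,5,4)
C 8-7 [J2]: (9,5,5)
Grübler: 3·8 − 2·5 − 5 = 9

M = 9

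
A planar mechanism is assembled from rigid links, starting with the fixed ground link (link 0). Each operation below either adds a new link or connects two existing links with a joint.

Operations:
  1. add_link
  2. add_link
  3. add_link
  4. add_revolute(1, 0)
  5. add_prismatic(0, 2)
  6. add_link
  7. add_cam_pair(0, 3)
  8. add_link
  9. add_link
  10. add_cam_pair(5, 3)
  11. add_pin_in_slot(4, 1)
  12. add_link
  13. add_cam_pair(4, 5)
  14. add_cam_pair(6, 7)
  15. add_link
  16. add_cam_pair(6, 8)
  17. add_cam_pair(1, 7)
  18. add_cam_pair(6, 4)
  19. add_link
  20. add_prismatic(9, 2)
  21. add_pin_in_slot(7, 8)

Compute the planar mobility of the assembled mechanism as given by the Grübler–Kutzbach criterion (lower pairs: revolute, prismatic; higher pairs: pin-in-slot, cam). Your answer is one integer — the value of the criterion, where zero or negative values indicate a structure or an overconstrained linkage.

link 0 = ground. State L|J1|J2 = 1|0|0
+link1  2|0|0
+link2  3|0|0
+link3  4|0|0
R(1,0) f=1→J1  4|1|0
P(0,2) f=1→J1  4|2|0
+link4  5|2|0
C(0,3) f=2→J2  5|2|1
+link5  6|2|1
+link6  7|2|1
C(5,3) f=2→J2  7|2|2
PS(4,1) f=2→J2  7|2|3
+link7  8|2|3
C(4,5) f=2→J2  8|2|4
C(6,7) f=2→J2  8|2|5
+link8  9|2|5
C(6,8) f=2→J2  9|2|6
C(1,7) f=2→J2  9|2|7
C(6,4) f=2→J2  9|2|8
+link9  10|2|8
P(9,2) f=1→J1  10|3|8
PS(7,8) f=2→J2  10|3|9
M = 3(10−1)−2·3−9 = 27−6−9 = 12

M = 12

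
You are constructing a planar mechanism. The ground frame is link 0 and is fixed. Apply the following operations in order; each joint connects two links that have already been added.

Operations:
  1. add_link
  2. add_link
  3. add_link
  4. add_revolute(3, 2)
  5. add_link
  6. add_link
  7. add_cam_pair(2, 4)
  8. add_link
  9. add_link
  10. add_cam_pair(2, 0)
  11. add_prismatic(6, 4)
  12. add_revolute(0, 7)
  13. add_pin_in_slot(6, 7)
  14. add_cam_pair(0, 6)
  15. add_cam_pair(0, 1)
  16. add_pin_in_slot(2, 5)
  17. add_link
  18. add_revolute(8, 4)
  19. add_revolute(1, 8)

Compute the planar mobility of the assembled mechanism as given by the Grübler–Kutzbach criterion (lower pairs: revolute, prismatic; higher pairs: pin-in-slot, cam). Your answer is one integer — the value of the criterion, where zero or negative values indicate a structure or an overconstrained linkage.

M = 8

L=1 J1=0 J2=0
add link → L=2 J1=0 J2=0
add link → L=3 J1=0 J2=0
add link → L=4 J1=0 J2=0
R@3,2 dof=1 J1 → L=4 J1=1 J2=0
add link → L=5 J1=1 J2=0
add link → L=6 J1=1 J2=0
C@2,4 dof=2 J2 → L=6 J1=1 J2=1
add link → L=7 J1=1 J2=1
add link → L=8 J1=1 J2=1
C@2,0 dof=2 J2 → L=8 J1=1 J2=2
P@6,4 dof=1 J1 → L=8 J1=2 J2=2
R@0,7 dof=1 J1 → L=8 J1=3 J2=2
PS@6,7 dof=2 J2 → L=8 J1=3 J2=3
C@0,6 dof=2 J2 → L=8 J1=3 J2=4
C@0,1 dof=2 J2 → L=8 J1=3 J2=5
PS@2,5 dof=2 J2 → L=8 J1=3 J2=6
add link → L=9 J1=3 J2=6
R@8,4 dof=1 J1 → L=9 J1=4 J2=6
R@1,8 dof=1 J1 → L=9 J1=5 J2=6
M=3(L−1)−2J1−J2=3·8−2·5−6=8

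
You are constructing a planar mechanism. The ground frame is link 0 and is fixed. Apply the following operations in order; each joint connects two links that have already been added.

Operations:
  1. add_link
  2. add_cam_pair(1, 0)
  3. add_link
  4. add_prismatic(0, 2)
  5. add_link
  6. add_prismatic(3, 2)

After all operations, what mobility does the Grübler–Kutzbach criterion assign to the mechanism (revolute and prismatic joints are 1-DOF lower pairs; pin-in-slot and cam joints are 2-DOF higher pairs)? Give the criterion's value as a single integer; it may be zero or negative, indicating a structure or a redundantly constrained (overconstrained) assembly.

M = 4

[1;0;0] (link 0 is ground)
L+ [2;0;0]
C(1,0)∈J2 [2;0;1]
L+ [3;0;1]
P(0,2)∈J1 [3;1;1]
L+ [4;1;1]
P(3,2)∈J1 [4;2;1]
mobility = 9 − 4 − 1 = 4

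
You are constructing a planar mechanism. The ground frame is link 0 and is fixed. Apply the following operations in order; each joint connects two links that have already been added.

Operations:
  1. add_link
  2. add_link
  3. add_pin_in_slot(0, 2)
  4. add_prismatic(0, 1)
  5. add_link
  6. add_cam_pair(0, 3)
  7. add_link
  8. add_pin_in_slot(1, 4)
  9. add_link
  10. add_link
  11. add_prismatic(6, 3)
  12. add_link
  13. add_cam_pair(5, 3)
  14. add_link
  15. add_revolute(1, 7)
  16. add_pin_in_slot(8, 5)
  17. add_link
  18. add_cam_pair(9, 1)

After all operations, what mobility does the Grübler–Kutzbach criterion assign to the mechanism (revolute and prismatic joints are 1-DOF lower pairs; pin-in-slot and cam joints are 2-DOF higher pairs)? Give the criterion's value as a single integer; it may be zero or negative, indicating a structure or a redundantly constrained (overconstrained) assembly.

[1;0;0] (link 0 is ground)
L+ [2;0;0]
L+ [3;0;0]
PS(0,2)∈J2 [3;0;1]
P(0,1)∈J1 [3;1;1]
L+ [4;1;1]
C(0,3)∈J2 [4;1;2]
L+ [5;1;2]
PS(1,4)∈J2 [5;1;3]
L+ [6;1;3]
L+ [7;1;3]
P(6,3)∈J1 [7;2;3]
L+ [8;2;3]
C(5,3)∈J2 [8;2;4]
L+ [9;2;4]
R(1,7)∈J1 [9;3;4]
PS(8,5)∈J2 [9;3;5]
L+ [10;3;5]
C(9,1)∈J2 [10;3;6]
mobility = 27 − 6 − 6 = 15

M = 15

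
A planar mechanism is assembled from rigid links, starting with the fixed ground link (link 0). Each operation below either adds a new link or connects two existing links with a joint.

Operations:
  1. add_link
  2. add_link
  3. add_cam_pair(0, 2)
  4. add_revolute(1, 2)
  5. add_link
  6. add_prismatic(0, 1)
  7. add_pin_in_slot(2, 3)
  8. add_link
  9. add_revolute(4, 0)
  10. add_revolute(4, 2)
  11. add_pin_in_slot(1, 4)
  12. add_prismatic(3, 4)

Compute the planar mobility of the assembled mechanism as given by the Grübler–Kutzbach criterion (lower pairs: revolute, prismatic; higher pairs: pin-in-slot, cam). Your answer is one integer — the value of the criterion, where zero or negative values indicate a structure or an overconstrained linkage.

M = -1

[1;0;0] (link 0 is ground)
L+ [2;0;0]
L+ [3;0;0]
C(0,2)∈J2 [3;0;1]
R(1,2)∈J1 [3;1;1]
L+ [4;1;1]
P(0,1)∈J1 [4;2;1]
PS(2,3)∈J2 [4;2;2]
L+ [5;2;2]
R(4,0)∈J1 [5;3;2]
R(4,2)∈J1 [5;4;2]
PS(1,4)∈J2 [5;4;3]
P(3,4)∈J1 [5;5;3]
mobility = 12 − 10 − 3 = -1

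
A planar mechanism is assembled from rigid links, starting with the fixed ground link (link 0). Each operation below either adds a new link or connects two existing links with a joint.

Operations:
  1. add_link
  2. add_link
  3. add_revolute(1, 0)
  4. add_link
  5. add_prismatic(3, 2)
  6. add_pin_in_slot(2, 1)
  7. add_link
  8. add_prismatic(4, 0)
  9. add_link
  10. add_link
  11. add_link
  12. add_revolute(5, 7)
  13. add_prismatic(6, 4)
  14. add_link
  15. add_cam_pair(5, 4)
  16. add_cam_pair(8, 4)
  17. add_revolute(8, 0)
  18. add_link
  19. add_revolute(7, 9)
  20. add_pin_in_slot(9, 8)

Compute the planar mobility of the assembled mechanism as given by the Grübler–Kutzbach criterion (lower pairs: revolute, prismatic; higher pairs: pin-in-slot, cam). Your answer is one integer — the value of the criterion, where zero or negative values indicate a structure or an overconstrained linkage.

M = 9

L=1 J1=0 J2=0
add link → L=2 J1=0 J2=0
add link → L=3 J1=0 J2=0
R@1,0 dof=1 J1 → L=3 J1=1 J2=0
add link → L=4 J1=1 J2=0
P@3,2 dof=1 J1 → L=4 J1=2 J2=0
PS@2,1 dof=2 J2 → L=4 J1=2 J2=1
add link → L=5 J1=2 J2=1
P@4,0 dof=1 J1 → L=5 J1=3 J2=1
add link → L=6 J1=3 J2=1
add link → L=7 J1=3 J2=1
add link → L=8 J1=3 J2=1
R@5,7 dof=1 J1 → L=8 J1=4 J2=1
P@6,4 dof=1 J1 → L=8 J1=5 J2=1
add link → L=9 J1=5 J2=1
C@5,4 dof=2 J2 → L=9 J1=5 J2=2
C@8,4 dof=2 J2 → L=9 J1=5 J2=3
R@8,0 dof=1 J1 → L=9 J1=6 J2=3
add link → L=10 J1=6 J2=3
R@7,9 dof=1 J1 → L=10 J1=7 J2=3
PS@9,8 dof=2 J2 → L=10 J1=7 J2=4
M=3(L−1)−2J1−J2=3·9−2·7−4=9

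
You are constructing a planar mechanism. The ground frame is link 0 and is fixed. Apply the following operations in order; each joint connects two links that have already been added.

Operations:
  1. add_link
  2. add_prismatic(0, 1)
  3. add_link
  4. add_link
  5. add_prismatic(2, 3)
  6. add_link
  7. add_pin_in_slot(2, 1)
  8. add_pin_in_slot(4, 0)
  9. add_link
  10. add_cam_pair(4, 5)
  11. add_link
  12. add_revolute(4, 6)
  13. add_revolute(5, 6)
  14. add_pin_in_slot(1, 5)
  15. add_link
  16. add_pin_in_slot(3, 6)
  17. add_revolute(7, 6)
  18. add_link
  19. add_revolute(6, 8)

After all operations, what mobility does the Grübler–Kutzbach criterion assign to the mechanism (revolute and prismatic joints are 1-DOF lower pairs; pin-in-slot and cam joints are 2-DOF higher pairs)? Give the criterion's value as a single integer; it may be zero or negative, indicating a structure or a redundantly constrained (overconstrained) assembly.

link 0 = ground. State L|J1|J2 = 1|0|0
+link1  2|0|0
P(0,1) f=1→J1  2|1|0
+link2  3|1|0
+link3  4|1|0
P(2,3) f=1→J1  4|2|0
+link4  5|2|0
PS(2,1) f=2→J2  5|2|1
PS(4,0) f=2→J2  5|2|2
+link5  6|2|2
C(4,5) f=2→J2  6|2|3
+link6  7|2|3
R(4,6) f=1→J1  7|3|3
R(5,6) f=1→J1  7|4|3
PS(1,5) f=2→J2  7|4|4
+link7  8|4|4
PS(3,6) f=2→J2  8|4|5
R(7,6) f=1→J1  8|5|5
+link8  9|5|5
R(6,8) f=1→J1  9|6|5
M = 3(9−1)−2·6−5 = 24−12−5 = 7

M = 7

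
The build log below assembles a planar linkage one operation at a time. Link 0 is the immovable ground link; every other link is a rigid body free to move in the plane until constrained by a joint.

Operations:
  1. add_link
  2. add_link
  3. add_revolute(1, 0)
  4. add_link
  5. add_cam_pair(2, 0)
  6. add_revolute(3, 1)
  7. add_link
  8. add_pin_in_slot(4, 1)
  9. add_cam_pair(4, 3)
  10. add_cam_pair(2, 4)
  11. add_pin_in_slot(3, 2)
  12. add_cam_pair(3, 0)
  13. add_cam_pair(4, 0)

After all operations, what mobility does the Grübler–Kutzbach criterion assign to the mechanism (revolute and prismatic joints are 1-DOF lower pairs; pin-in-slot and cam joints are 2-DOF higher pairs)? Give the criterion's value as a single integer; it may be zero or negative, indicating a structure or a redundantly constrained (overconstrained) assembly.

M = 1

(L,J1,J2)=(1,0,0); link0 fixed
link1: (2,0,0)
link2: (3,0,0)
R 1-0 [J1]: (3,1,0)
link3: (4,1,0)
C 2-0 [J2]: (4,1,1)
R 3-1 [J1]: (4,2,1)
link4: (5,2,1)
PS 4-1 [J2]: (5,2,2)
C 4-3 [J2]: (5,2,3)
C 2-4 [J2]: (5,2,4)
PS 3-2 [J2]: (5,2,5)
C 3-0 [J2]: (5,2,6)
C 4-0 [J2]: (5,2,7)
Grübler: 3·4 − 2·2 − 7 = 1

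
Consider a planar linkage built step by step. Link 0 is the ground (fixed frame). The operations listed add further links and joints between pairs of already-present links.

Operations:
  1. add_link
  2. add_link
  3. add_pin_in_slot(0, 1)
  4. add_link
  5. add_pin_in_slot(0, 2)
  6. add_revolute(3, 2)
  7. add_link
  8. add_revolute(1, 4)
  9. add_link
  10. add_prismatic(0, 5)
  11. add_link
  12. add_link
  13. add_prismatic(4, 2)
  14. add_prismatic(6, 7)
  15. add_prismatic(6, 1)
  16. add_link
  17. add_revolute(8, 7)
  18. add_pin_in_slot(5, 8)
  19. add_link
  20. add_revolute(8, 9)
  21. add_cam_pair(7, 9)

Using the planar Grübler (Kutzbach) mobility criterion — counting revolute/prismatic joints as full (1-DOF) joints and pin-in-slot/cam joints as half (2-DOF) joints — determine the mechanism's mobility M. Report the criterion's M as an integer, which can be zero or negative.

[1;0;0] (link 0 is ground)
L+ [2;0;0]
L+ [3;0;0]
PS(0,1)∈J2 [3;0;1]
L+ [4;0;1]
PS(0,2)∈J2 [4;0;2]
R(3,2)∈J1 [4;1;2]
L+ [5;1;2]
R(1,4)∈J1 [5;2;2]
L+ [6;2;2]
P(0,5)∈J1 [6;3;2]
L+ [7;3;2]
L+ [8;3;2]
P(4,2)∈J1 [8;4;2]
P(6,7)∈J1 [8;5;2]
P(6,1)∈J1 [8;6;2]
L+ [9;6;2]
R(8,7)∈J1 [9;7;2]
PS(5,8)∈J2 [9;7;3]
L+ [10;7;3]
R(8,9)∈J1 [10;8;3]
C(7,9)∈J2 [10;8;4]
mobility = 27 − 16 − 4 = 7

M = 7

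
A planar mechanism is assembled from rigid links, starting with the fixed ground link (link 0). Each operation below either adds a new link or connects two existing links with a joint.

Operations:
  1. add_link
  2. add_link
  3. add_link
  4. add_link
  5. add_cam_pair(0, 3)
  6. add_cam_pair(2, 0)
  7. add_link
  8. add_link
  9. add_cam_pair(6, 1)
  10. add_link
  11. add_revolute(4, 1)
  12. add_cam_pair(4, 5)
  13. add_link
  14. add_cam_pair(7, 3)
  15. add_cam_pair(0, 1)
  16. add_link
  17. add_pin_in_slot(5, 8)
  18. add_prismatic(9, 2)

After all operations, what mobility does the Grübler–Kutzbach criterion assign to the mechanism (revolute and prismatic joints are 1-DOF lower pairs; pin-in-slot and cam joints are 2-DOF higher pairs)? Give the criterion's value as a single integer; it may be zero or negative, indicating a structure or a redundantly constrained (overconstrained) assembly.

[1;0;0] (link 0 is ground)
L+ [2;0;0]
L+ [3;0;0]
L+ [4;0;0]
L+ [5;0;0]
C(0,3)∈J2 [5;0;1]
C(2,0)∈J2 [5;0;2]
L+ [6;0;2]
L+ [7;0;2]
C(6,1)∈J2 [7;0;3]
L+ [8;0;3]
R(4,1)∈J1 [8;1;3]
C(4,5)∈J2 [8;1;4]
L+ [9;1;4]
C(7,3)∈J2 [9;1;5]
C(0,1)∈J2 [9;1;6]
L+ [10;1;6]
PS(5,8)∈J2 [10;1;7]
P(9,2)∈J1 [10;2;7]
mobility = 27 − 4 − 7 = 16

M = 16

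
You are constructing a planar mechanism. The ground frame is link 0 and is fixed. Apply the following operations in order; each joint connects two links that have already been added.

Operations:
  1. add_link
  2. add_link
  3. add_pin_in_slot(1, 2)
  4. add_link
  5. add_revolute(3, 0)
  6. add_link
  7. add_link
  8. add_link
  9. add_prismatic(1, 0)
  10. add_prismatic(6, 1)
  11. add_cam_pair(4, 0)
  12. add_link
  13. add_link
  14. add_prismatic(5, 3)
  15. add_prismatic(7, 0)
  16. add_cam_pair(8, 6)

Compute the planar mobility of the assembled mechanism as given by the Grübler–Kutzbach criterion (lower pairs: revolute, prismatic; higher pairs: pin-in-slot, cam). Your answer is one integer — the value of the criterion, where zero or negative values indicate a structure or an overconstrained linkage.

M = 11

[1;0;0] (link 0 is ground)
L+ [2;0;0]
L+ [3;0;0]
PS(1,2)∈J2 [3;0;1]
L+ [4;0;1]
R(3,0)∈J1 [4;1;1]
L+ [5;1;1]
L+ [6;1;1]
L+ [7;1;1]
P(1,0)∈J1 [7;2;1]
P(6,1)∈J1 [7;3;1]
C(4,0)∈J2 [7;3;2]
L+ [8;3;2]
L+ [9;3;2]
P(5,3)∈J1 [9;4;2]
P(7,0)∈J1 [9;5;2]
C(8,6)∈J2 [9;5;3]
mobility = 24 − 10 − 3 = 11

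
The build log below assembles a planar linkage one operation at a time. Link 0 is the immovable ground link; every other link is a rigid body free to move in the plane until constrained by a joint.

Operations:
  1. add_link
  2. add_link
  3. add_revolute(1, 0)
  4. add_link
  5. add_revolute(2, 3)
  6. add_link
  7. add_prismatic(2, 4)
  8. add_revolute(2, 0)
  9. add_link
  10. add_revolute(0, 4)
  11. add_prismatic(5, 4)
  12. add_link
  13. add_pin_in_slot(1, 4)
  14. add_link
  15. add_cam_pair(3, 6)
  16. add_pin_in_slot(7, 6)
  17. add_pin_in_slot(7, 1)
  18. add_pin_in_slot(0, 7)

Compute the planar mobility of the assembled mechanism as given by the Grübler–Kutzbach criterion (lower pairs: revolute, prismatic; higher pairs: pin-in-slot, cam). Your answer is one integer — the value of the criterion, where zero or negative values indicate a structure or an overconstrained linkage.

M = 4

link 0 = ground. State L|J1|J2 = 1|0|0
+link1  2|0|0
+link2  3|0|0
R(1,0) f=1→J1  3|1|0
+link3  4|1|0
R(2,3) f=1→J1  4|2|0
+link4  5|2|0
P(2,4) f=1→J1  5|3|0
R(2,0) f=1→J1  5|4|0
+link5  6|4|0
R(0,4) f=1→J1  6|5|0
P(5,4) f=1→J1  6|6|0
+link6  7|6|0
PS(1,4) f=2→J2  7|6|1
+link7  8|6|1
C(3,6) f=2→J2  8|6|2
PS(7,6) f=2→J2  8|6|3
PS(7,1) f=2→J2  8|6|4
PS(0,7) f=2→J2  8|6|5
M = 3(8−1)−2·6−5 = 21−12−5 = 4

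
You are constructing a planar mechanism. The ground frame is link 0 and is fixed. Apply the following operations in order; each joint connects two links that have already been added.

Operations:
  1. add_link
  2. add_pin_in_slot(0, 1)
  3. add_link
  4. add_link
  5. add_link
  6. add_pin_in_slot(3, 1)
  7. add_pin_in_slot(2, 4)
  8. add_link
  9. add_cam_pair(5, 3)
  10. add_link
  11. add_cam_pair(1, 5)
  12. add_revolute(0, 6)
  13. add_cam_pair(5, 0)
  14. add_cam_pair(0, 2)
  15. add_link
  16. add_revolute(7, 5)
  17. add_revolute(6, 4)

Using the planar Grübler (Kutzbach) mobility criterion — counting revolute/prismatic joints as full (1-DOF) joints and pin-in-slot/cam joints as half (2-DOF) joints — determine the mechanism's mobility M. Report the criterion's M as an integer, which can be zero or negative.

M = 8

L=1 J1=0 J2=0
add link → L=2 J1=0 J2=0
PS@0,1 dof=2 J2 → L=2 J1=0 J2=1
add link → L=3 J1=0 J2=1
add link → L=4 J1=0 J2=1
add link → L=5 J1=0 J2=1
PS@3,1 dof=2 J2 → L=5 J1=0 J2=2
PS@2,4 dof=2 J2 → L=5 J1=0 J2=3
add link → L=6 J1=0 J2=3
C@5,3 dof=2 J2 → L=6 J1=0 J2=4
add link → L=7 J1=0 J2=4
C@1,5 dof=2 J2 → L=7 J1=0 J2=5
R@0,6 dof=1 J1 → L=7 J1=1 J2=5
C@5,0 dof=2 J2 → L=7 J1=1 J2=6
C@0,2 dof=2 J2 → L=7 J1=1 J2=7
add link → L=8 J1=1 J2=7
R@7,5 dof=1 J1 → L=8 J1=2 J2=7
R@6,4 dof=1 J1 → L=8 J1=3 J2=7
M=3(L−1)−2J1−J2=3·7−2·3−7=8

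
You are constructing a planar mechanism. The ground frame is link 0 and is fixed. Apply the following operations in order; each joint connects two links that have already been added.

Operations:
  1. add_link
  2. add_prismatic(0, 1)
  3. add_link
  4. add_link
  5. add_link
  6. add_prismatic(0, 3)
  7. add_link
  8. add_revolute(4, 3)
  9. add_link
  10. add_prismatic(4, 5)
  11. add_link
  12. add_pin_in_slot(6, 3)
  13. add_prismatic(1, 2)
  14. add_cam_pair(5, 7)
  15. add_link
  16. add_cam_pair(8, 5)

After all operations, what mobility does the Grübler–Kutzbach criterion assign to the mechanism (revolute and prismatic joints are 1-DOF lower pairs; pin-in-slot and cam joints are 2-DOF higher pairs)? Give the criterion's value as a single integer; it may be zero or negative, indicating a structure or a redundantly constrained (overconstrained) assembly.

(L,J1,J2)=(1,0,0); link0 fixed
link1: (2,0,0)
P 0-1 [J1]: (2,1,0)
link2: (3,1,0)
link3: (4,1,0)
link4: (5,1,0)
P 0-3 [J1]: (5,2,0)
link5: (6,2,0)
R 4-3 [J1]: (6,3,0)
link6: (7,3,0)
P 4-5 [J1]: (7,4,0)
link7: (8,4,0)
PS 6-3 [J2]: (8,4,1)
P 1-2 [J1]: (8,5,1)
C 5-7 [J2]: (8,5,2)
link8: (9,5,2)
C 8-5 [J2]: (9,5,3)
Grübler: 3·8 − 2·5 − 3 = 11

M = 11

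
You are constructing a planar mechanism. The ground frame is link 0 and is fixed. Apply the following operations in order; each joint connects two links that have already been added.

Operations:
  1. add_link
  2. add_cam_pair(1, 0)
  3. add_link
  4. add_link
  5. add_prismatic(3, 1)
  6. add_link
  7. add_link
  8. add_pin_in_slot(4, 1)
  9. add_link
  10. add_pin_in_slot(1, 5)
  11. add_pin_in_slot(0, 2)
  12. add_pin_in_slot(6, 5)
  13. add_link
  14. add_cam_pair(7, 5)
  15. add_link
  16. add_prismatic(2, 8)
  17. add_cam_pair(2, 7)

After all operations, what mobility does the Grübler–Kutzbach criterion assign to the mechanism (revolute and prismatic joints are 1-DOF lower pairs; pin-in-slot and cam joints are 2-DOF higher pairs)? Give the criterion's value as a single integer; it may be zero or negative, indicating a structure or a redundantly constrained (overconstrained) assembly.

M = 13

[1;0;0] (link 0 is ground)
L+ [2;0;0]
C(1,0)∈J2 [2;0;1]
L+ [3;0;1]
L+ [4;0;1]
P(3,1)∈J1 [4;1;1]
L+ [5;1;1]
L+ [6;1;1]
PS(4,1)∈J2 [6;1;2]
L+ [7;1;2]
PS(1,5)∈J2 [7;1;3]
PS(0,2)∈J2 [7;1;4]
PS(6,5)∈J2 [7;1;5]
L+ [8;1;5]
C(7,5)∈J2 [8;1;6]
L+ [9;1;6]
P(2,8)∈J1 [9;2;6]
C(2,7)∈J2 [9;2;7]
mobility = 24 − 4 − 7 = 13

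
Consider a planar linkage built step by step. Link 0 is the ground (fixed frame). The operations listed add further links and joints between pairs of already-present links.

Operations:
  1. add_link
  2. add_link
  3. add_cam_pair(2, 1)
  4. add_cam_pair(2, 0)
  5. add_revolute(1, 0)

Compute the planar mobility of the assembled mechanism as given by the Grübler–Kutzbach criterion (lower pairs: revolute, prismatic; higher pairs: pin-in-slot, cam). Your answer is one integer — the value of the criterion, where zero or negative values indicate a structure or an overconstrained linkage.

ground; <1,0,0>
#1 <2,0,0>
#2 <3,0,0>
C:2↔1 J2 <3,0,1>
C:2↔0 J2 <3,0,2>
R:1↔0 J1 <3,1,2>
3×2 − 2×1 − 1×2 = 2

M = 2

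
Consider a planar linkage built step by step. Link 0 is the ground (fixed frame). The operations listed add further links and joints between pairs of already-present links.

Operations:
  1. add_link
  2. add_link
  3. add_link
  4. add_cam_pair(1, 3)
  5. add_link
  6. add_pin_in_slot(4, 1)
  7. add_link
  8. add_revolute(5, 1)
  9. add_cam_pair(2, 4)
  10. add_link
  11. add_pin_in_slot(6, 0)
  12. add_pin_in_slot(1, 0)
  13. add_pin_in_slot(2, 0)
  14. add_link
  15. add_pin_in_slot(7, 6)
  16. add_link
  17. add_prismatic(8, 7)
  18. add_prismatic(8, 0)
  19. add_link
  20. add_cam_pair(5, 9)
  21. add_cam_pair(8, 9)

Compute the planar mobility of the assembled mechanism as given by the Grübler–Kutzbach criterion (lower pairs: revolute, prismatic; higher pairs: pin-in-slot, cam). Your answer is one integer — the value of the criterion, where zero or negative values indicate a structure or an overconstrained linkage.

ground; <1,0,0>
#1 <2,0,0>
#2 <3,0,0>
#3 <4,0,0>
C:1↔3 J2 <4,0,1>
#4 <5,0,1>
PS:4↔1 J2 <5,0,2>
#5 <6,0,2>
R:5↔1 J1 <6,1,2>
C:2↔4 J2 <6,1,3>
#6 <7,1,3>
PS:6↔0 J2 <7,1,4>
PS:1↔0 J2 <7,1,5>
PS:2↔0 J2 <7,1,6>
#7 <8,1,6>
PS:7↔6 J2 <8,1,7>
#8 <9,1,7>
P:8↔7 J1 <9,2,7>
P:8↔0 J1 <9,3,7>
#9 <10,3,7>
C:5↔9 J2 <10,3,8>
C:8↔9 J2 <10,3,9>
3×9 − 2×3 − 1×9 = 12

M = 12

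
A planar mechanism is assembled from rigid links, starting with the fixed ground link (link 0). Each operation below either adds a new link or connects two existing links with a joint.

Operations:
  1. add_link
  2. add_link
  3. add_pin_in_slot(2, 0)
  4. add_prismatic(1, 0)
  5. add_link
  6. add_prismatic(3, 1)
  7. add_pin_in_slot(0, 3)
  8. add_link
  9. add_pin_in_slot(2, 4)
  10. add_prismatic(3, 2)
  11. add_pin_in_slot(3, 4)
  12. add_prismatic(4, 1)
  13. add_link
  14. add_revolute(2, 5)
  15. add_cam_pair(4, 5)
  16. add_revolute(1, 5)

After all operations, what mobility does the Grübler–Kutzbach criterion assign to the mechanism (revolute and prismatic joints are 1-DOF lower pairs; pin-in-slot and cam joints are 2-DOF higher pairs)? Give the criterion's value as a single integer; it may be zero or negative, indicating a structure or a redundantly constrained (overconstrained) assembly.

link 0 = ground. State L|J1|J2 = 1|0|0
+link1  2|0|0
+link2  3|0|0
PS(2,0) f=2→J2  3|0|1
P(1,0) f=1→J1  3|1|1
+link3  4|1|1
P(3,1) f=1→J1  4|2|1
PS(0,3) f=2→J2  4|2|2
+link4  5|2|2
PS(2,4) f=2→J2  5|2|3
P(3,2) f=1→J1  5|3|3
PS(3,4) f=2→J2  5|3|4
P(4,1) f=1→J1  5|4|4
+link5  6|4|4
R(2,5) f=1→J1  6|5|4
C(4,5) f=2→J2  6|5|5
R(1,5) f=1→J1  6|6|5
M = 3(6−1)−2·6−5 = 15−12−5 = -2

M = -2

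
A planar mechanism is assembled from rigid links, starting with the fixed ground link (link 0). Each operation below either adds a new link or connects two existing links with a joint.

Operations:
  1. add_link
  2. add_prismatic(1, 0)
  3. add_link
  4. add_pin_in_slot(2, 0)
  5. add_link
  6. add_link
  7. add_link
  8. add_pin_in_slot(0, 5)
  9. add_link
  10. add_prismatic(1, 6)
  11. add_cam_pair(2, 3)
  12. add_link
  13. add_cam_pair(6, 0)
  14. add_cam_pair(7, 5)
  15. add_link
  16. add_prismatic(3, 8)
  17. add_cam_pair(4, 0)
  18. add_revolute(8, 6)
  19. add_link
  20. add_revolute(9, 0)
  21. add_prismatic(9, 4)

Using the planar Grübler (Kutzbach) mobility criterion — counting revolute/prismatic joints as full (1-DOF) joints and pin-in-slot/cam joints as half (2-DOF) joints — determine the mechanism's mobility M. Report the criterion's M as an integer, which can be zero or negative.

(L,J1,J2)=(1,0,0); link0 fixed
link1: (2,0,0)
P 1-0 [J1]: (2,1,0)
link2: (3,1,0)
PS 2-0 [J2]: (3,1,1)
link3: (4,1,1)
link4: (5,1,1)
link5: (6,1,1)
PS 0-5 [J2]: (6,1,2)
link6: (7,1,2)
P 1-6 [J1]: (7,2,2)
C 2-3 [J2]: (7,2,3)
link7: (8,2,3)
C 6-0 [J2]: (8,2,4)
C 7-5 [J2]: (8,2,5)
link8: (9,2,5)
P 3-8 [J1]: (9,3,5)
C 4-0 [J2]: (9,3,6)
R 8-6 [J1]: (9,4,6)
link9: (10,4,6)
R 9-0 [J1]: (10,5,6)
P 9-4 [J1]: (10,6,6)
Grübler: 3·9 − 2·6 − 6 = 9

M = 9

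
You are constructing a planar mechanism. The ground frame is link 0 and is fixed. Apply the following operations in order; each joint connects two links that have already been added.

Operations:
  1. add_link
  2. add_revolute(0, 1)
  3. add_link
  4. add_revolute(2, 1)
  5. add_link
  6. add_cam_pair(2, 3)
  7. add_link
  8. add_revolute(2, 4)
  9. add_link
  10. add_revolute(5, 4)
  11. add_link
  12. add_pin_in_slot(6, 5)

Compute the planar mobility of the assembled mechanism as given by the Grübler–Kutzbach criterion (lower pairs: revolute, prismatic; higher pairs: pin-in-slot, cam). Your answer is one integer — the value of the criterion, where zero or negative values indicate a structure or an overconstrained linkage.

(L,J1,J2)=(1,0,0); link0 fixed
link1: (2,0,0)
R 0-1 [J1]: (2,1,0)
link2: (3,1,0)
R 2-1 [J1]: (3,2,0)
link3: (4,2,0)
C 2-3 [J2]: (4,2,1)
link4: (5,2,1)
R 2-4 [J1]: (5,3,1)
link5: (6,3,1)
R 5-4 [J1]: (6,4,1)
link6: (7,4,1)
PS 6-5 [J2]: (7,4,2)
Grübler: 3·6 − 2·4 − 2 = 8

M = 8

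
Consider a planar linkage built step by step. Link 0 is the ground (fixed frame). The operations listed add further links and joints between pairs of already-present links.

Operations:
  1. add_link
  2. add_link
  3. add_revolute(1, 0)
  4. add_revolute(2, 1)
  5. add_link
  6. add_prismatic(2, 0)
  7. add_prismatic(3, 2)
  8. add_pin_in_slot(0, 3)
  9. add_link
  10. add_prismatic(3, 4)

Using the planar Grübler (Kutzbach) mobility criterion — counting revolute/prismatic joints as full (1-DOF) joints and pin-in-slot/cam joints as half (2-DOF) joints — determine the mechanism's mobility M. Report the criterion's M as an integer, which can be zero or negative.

L=1 J1=0 J2=0
add link → L=2 J1=0 J2=0
add link → L=3 J1=0 J2=0
R@1,0 dof=1 J1 → L=3 J1=1 J2=0
R@2,1 dof=1 J1 → L=3 J1=2 J2=0
add link → L=4 J1=2 J2=0
P@2,0 dof=1 J1 → L=4 J1=3 J2=0
P@3,2 dof=1 J1 → L=4 J1=4 J2=0
PS@0,3 dof=2 J2 → L=4 J1=4 J2=1
add link → L=5 J1=4 J2=1
P@3,4 dof=1 J1 → L=5 J1=5 J2=1
M=3(L−1)−2J1−J2=3·4−2·5−1=1

M = 1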